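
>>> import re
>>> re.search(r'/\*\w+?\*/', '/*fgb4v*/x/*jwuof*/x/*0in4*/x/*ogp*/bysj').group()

'/*fgb4v*/'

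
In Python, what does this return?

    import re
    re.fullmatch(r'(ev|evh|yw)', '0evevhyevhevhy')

None

`re.fullmatch` requires the pattern to consume the entire string.
Here there's no way to consume every character, so the call returns None.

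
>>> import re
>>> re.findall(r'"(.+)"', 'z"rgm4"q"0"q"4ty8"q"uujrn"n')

['rgm4"q"0"q"4ty8"q"uujrn']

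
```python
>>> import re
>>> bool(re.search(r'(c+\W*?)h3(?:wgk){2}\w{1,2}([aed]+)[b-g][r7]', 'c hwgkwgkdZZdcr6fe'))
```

False

Pattern: one or more of a literal 'c', then zero or more of a non-word character (lazy) (captured); then the literal 'h3', then the literal 'wgk' repeated 2 times, then 1 to 2 of a word character; then one or more of one of [aed] (captured); then a character in [b-g], then one of [r7].
Here no position works, so the call returns None, and `bool(None)` is False.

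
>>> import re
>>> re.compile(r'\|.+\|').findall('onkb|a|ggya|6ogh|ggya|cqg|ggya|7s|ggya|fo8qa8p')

Walking the string: at [4:39] → '|a|ggya|6ogh|ggya|cqg|ggya|7s|ggya|'.
`findall` yields the raw match text (1 of them) because the pattern has no groups.

['|a|ggya|6ogh|ggya|cqg|ggya|7s|ggya|']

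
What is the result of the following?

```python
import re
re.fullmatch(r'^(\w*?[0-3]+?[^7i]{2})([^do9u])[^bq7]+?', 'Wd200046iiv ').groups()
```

('Wd200', '0')

The match spans [0:12] → 'Wd200046iiv '.
Captured: group 1 = 'Wd200', group 2 = '0'.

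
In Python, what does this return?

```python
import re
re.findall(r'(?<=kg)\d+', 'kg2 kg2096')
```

Because the assertion is zero-width, the text it checks is not consumed and won't appear in the result.
Since nothing is captured, `findall` lists the 2 matched substrings directly.

['2', '2096']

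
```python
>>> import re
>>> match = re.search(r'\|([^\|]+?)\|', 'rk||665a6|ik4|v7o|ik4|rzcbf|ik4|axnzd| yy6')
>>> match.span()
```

(3, 10)

`search` walks the string left to right and returns the first match it finds.
The match spans [3:10] → '|665a6|'.
Captured: group 1 = '665a6'.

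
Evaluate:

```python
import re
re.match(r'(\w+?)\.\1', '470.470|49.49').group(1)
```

`\1` is not a pattern — it's the concrete string captured by group 1, re-applied verbatim.
With `match`, the pattern is implicitly anchored at the beginning.
The match spans [0:7] → '470.470'.
Captured: group 1 = '470'.

'470'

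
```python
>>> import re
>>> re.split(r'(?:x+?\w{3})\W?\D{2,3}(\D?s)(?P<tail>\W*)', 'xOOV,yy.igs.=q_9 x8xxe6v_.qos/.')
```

This matches one or more of a literal 'x' (lazy), then exactly 3 of a word character (non-capturing group); then optionally a non-word character, then 2 to 3 of a non-digit; then optionally a non-digit, then a literal 's' (captured); then zero or more of a non-word character (captured as 'tail').
Matches to split on: at [19:31] → 'xxe6v_.qos/.'.
With a capturing group present, the delimiter's captured portion is kept in the result list.

['xOOV,yy.igs.=q_9 x8', 'os', '/.', '']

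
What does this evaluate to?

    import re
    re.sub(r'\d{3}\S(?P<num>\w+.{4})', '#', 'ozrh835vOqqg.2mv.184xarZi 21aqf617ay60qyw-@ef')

'ozrh#.#qf#'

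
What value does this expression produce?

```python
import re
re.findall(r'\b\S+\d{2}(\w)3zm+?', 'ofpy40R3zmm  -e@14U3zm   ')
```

This matches a word boundary (`\b`, zero-width); then one or more of a non-whitespace character, then exactly 2 of a digit; then a word character (captured); then the literal '3z', then one or more of the literal 'm' (lazy).
Scanning left to right: at [0:10] match 'ofpy40R3zm', group 1 = 'R'; at [14:22] match 'e@14U3zm', group 1 = 'U'.
One capturing group, so `findall` returns just the captured substring from each match — 2 in all.

['R', 'U']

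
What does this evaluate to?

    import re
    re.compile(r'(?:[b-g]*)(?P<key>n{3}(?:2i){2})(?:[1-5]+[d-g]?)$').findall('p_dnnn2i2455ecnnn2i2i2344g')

['nnn2i2i']

The pattern matches zero or more of a character in [b-g] (non-capturing group); then exactly 3 of the literal 'n', then the literal '2i' repeated 2 times (captured as 'key'); then one or more of a character in [1-5], then optionally a character in [d-g] (non-capturing group); then anchored at the end.
Scanning left to right: at [12:26] match 'ecnnn2i2i2344g', group 1 = 'nnn2i2i'.
With a single group, `findall` returns only what that group captured — 1 item.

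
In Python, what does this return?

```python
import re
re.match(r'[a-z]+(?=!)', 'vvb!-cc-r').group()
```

'vvb'

Because the assertion is zero-width, the text it checks is not consumed and won't appear in the result.
`match` is anchored at position 0; if the pattern doesn't fit there, it returns None.
The match spans [0:3] → 'vvb'.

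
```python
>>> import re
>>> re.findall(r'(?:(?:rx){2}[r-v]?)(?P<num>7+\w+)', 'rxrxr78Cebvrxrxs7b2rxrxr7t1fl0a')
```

The pattern matches the literal 'rx' repeated 2 times, then optionally a character in [r-v] (non-capturing group); then one or more of a literal '7', then one or more of a word character (captured as 'num').
Scanning left to right: at [0:31] match 'rxrxr78Cebvrxrxs7b2rxrxr7t1fl0a', group 1 = '78Cebvrxrxs7b2rxrxr7t1fl0a'.
Because there's exactly one group, `findall` drops the full match and keeps group 1 from the one hit.

['78Cebvrxrxs7b2rxrxr7t1fl0a']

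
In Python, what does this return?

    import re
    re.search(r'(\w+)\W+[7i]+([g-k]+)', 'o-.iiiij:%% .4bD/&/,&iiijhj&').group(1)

'o'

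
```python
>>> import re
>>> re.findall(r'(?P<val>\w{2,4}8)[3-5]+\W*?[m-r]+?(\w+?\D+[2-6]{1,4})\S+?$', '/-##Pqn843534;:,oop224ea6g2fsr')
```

[('Pqn8', 'op224')]

This matches 2 to 4 of a word character, then the literal '8' (captured as 'val'); then one or more of a character in [3-5], then zero or more of a non-word character (lazy); then one or more of a character in [m-r] (lazy); then one or more of a word character (lazy), then one or more of a non-digit, then 1 to 4 of a character in [2-6] (captured); then one or more of a non-whitespace character (lazy); then anchored at the end.
Multiple groups make `findall` return tuples — one 2-tuple for the one match.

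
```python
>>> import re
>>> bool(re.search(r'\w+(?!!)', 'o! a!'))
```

Because the assertion is negative and zero-width, positions next to the forbidden text are skipped.
Unlike `match`, `search` isn't anchored — it looks for the pattern anywhere in the string.
Here the pattern never matches, so the call returns None, and `bool(None)` is False.

False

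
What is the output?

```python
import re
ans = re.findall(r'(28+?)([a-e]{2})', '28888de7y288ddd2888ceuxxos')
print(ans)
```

[('28888', 'de'), ('288', 'dd'), ('2888', 'ce')]

Pattern: the literal '2', then one or more of a literal '8' (lazy) (captured); then exactly 2 of a character in [a-e] (captured).
Walking the string: at [0:7] match '28888de', groups = ('28888', 'de'); at [9:14] match '288dd', groups = ('288', 'dd'); at [15:21] match '2888ce', groups = ('2888', 'ce').
`findall` packs the 2 group values into a tuple for every match.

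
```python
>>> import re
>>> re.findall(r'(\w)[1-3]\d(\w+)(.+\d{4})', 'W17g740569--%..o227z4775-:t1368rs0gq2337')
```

The pattern matches a word character (captured); then a character in [1-3], then a digit; then one or more of a word character (captured); then one or more of any character, then exactly 4 of a digit (captured).
Matches: at [0:40] match 'W17g740569--%..o227z4775-:t1368rs0gq2337', groups = ('W', 'g740569', '--%..o227z4775-:t1368rs0gq2337').
With 3 capturing groups, `findall` returns a 3-tuple per match.

[('W', 'g740569', '--%..o227z4775-:t1368rs0gq2337')]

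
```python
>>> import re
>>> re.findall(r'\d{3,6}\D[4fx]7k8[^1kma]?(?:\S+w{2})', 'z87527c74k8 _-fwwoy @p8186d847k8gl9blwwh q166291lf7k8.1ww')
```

The pattern matches 3 to 6 of a digit, then a non-digit, then one of [4fx]; then the literal '7k8', then optionally any character except [1kma]; then one or more of a non-whitespace character, then exactly 2 of a literal 'w' (non-capturing group).
Since nothing is captured, `findall` lists the 1 matched substring directly.

['166291lf7k8.1ww']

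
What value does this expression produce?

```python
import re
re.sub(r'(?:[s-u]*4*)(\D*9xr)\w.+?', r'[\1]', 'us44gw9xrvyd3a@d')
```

The pattern matches zero or more of a character in [s-u], then zero or more of a literal '4' (non-capturing group); then zero or more of a non-digit, then the literal '9xr' (captured); then a word character, then one or more of any character (lazy).
Matches: at [0:11] → 'us44gw9xrvy'.
The replacement refers to a captured group, so each match is rewritten using its own captured text.

'[gw9xr]d3a@d'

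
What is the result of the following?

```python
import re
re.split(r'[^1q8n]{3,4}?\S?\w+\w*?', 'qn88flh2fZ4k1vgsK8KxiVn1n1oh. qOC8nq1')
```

Pattern: 3 to 4 of any character except [1q8n] (lazy), then optionally a non-whitespace character; then one or more of a word character, then zero or more of a word character (lazy).
Matches to split on: at [4:28] → 'flh2fZ4k1vgsK8KxiVn1n1oh'.
`split` removes every match and returns the 2 fragments in between.

['qn88', '. qOC8nq1']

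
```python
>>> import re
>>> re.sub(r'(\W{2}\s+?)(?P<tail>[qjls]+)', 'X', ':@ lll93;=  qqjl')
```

'X93X'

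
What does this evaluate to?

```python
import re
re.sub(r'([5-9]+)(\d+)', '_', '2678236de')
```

This matches one or more of a character in [5-9] (captured); then one or more of a digit (captured).
Matches: at [1:7] → '678236'.
Every occurrence is swapped for '_'.

'2_de'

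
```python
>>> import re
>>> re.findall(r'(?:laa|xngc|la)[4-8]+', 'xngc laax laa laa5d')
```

Since nothing is captured, `findall` lists the 1 matched substring directly.

['laa5']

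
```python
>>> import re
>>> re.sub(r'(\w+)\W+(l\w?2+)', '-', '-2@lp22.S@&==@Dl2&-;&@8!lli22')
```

'--.S@&==@Dl2&-;&@8!lli22'

Pattern: one or more of a word character (captured); then one or more of a non-word character; then the literal 'l', then optionally a word character, then one or more of the literal '2' (captured).
Every occurrence is swapped for '-'.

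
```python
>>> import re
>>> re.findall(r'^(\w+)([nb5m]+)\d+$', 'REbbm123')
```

[('REbb', 'm')]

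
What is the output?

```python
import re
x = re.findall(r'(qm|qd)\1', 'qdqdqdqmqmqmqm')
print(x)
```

['qd', 'qm', 'qm']

`\1` is not a pattern — it's the concrete string captured by group 1, re-applied verbatim.
Matches: at [0:4] match 'qdqd', group 1 = 'qd'; at [6:10] match 'qmqm', group 1 = 'qm'; at [10:14] match 'qmqm', group 1 = 'qm'.
One capturing group, so `findall` returns just the captured substring from each match — 3 in all.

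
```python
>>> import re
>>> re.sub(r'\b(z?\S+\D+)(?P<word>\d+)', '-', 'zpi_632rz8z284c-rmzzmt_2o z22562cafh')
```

'-cafh'

Pattern: a word boundary (`\b`, zero-width); then optionally the literal 'z', then one or more of a non-whitespace character, then one or more of a non-digit (captured); then one or more of a digit (captured as 'word').
Matches: at [0:32] → 'zpi_632rz8z284c-rmzzmt_2o z22562'.
Every occurrence is swapped for '-'.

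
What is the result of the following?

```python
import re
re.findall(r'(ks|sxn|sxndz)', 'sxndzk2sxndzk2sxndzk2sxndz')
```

`|` is ordered: at each position the engine commits to the first alternative that works.
Walking the string: at [0:3] match 'sxn', group 1 = 'sxn'; at [7:10] match 'sxn', group 1 = 'sxn'; at [14:17] match 'sxn', group 1 = 'sxn'; at [21:24] match 'sxn', group 1 = 'sxn'.
Because there's exactly one group, `findall` drops the full match and keeps group 1 from each hit.

['sxn', 'sxn', 'sxn', 'sxn']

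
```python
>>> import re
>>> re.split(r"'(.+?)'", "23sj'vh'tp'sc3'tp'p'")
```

A non-greedy quantifier consumes as few characters as it can — just enough that the remainder of the pattern still matches from where it stops; whatever follows it matches normally.
Because the pattern has a capturing group, `split` also inserts each captured text between the pieces.

['23sj', 'vh', 'tp', 'sc3', 'tp', 'p', '']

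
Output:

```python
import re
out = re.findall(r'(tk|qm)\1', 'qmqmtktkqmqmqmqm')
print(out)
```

['qm', 'tk', 'qm', 'qm']

A backreference is literal: `\1` must see the identical characters the first group matched.
Matches: at [0:4] match 'qmqm', group 1 = 'qm'; at [4:8] match 'tktk', group 1 = 'tk'; at [8:12] match 'qmqm', group 1 = 'qm'; at [12:16] match 'qmqm', group 1 = 'qm'.
Because there's exactly one group, `findall` drops the full match and keeps group 1 from each hit.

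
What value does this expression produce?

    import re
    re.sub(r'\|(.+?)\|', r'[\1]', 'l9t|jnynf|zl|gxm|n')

Lazy quantifiers expand one character at a time until the remainder of the pattern can match.
`\1` in the replacement pulls in group 1's text for each match.

'l9t[jnynf]zl[gxm]n'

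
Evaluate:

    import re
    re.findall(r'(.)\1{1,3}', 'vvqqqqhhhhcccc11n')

['v', 'q', 'h', 'c', '1']

The backreference `\1` re-matches whatever the first group consumed, character for character.
`findall` collects group 1 from each match (5 total).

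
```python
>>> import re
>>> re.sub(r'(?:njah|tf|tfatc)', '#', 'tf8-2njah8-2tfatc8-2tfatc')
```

'#8-2#8-2#atc8-2#atc'

The regex engine tests alternatives in the order written; an earlier branch that matches wins even if a later one would match more.
Matches: at [0:2] → 'tf'; at [5:9] → 'njah'; at [12:14] → 'tf'; at [20:22] → 'tf'.
Every occurrence is swapped for '#'.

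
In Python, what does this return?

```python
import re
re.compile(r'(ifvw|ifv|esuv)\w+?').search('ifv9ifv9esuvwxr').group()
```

'ifv9'

`re.search` tries every starting position until one works.
The match spans [0:4] → 'ifv9'.
Captured: group 1 = 'ifv'.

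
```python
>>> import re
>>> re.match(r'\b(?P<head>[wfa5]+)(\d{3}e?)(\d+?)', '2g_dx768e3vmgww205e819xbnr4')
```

None

Pattern: a word boundary (`\b`, zero-width); then one or more of one of [wfa5] (captured as 'head'); then exactly 3 of a digit, then optionally the literal 'e' (captured); then one or more of a digit (lazy) (captured).
With `match`, the pattern is implicitly anchored at the beginning.
Here the pattern fails at index 0, so the call returns None.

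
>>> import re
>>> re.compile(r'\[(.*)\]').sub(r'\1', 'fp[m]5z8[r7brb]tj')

Each match is replaced using the text its own group 1 captured.

'fpm]5z8[r7brbtj'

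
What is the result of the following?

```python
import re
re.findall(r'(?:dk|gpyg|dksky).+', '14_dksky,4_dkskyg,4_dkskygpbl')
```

['dksky,4_dkskyg,4_dkskygpbl']

Scanning left to right: at [3:29] → 'dksky,4_dkskyg,4_dkskygpbl'.
No capturing groups, so `findall` returns the 1 full match string.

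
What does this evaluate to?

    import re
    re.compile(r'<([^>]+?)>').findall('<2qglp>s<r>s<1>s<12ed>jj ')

['2qglp', 'r', '1', '12ed']

With a single group, `findall` returns only what that group captured — 4 items.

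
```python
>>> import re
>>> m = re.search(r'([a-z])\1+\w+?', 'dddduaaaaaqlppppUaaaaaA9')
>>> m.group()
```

'ddddu'

The backreference `\1` re-matches whatever the first group consumed, character for character.
`re.search` scans for the first position where the pattern succeeds.
The match spans [0:5] → 'ddddu'.
Captured: group 1 = 'd'.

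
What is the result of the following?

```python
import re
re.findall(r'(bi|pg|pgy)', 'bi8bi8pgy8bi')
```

The regex engine tests alternatives in the order written; an earlier branch that matches wins even if a later one would match more.
`findall` collects group 1 from each match (4 total).

['bi', 'bi', 'pg', 'bi']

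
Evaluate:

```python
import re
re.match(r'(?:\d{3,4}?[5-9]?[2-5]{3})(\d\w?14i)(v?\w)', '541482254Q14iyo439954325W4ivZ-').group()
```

'541482254Q14iy'

`re.match` won't scan ahead — the pattern has to work from the very first character.
The match spans [0:14] → '541482254Q14iy'.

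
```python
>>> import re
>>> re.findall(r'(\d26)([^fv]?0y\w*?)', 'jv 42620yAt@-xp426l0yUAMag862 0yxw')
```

This matches a digit, then the literal '26' (captured); then optionally any character except [fv], then the literal '0y', then zero or more of a word character (lazy) (captured).
Matches: at [3:9] match '42620y', groups = ('426', '20y'); at [15:21] match '426l0y', groups = ('426', 'l0y').
With 2 capturing groups, `findall` returns a 2-tuple per match.

[('426', '20y'), ('426', 'l0y')]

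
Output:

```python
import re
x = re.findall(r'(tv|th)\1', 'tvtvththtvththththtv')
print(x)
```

The backreference `\1` re-matches whatever the first group consumed, character for character.
Because there's exactly one group, `findall` drops the full match and keeps group 1 from each hit.

['tv', 'th', 'th', 'th']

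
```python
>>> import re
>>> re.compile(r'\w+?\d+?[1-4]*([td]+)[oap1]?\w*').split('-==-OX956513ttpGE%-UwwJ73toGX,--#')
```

Because the pattern has a capturing group, `split` also inserts each captured text between the pieces.

['-==-', 'tt', '%-', 't', ',--#']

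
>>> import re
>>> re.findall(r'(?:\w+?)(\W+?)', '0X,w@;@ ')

This matches one or more of a word character (lazy) (non-capturing group); then one or more of a non-word character (lazy) (captured).
A non-greedy quantifier consumes as few characters as it can — just enough that the remainder of the pattern still matches from where it stops; whatever follows it matches normally.
Walking the string: at [0:3] match '0X,', group 1 = ','; at [3:5] match 'w@', group 1 = '@'.
One capturing group, so `findall` returns just the captured substring from each match — 2 in all.

[',', '@']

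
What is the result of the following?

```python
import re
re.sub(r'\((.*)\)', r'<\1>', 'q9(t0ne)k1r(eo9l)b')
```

'q9<t0ne)k1r(eo9l>b'

`\1` in the replacement pulls in group 1's text for each match.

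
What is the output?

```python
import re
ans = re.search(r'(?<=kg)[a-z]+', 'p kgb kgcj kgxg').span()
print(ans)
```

The `(?=…)`/`(?<=…)` assertion just peeks at neighbouring text; it doesn't advance the match position.
`search` walks the string left to right and returns the first match it finds.
The match spans [4:5] → 'b'.

(4, 5)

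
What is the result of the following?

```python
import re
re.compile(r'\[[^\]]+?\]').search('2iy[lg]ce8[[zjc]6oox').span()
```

The match spans [3:7] → '[lg]'.

(3, 7)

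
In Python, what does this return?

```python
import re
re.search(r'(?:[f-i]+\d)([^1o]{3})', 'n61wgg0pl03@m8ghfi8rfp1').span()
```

(4, 10)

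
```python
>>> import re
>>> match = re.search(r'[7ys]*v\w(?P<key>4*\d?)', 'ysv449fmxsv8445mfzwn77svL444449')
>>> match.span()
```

The pattern matches zero or more of one of [7ys], then the literal 'v', then a word character; then zero or more of the literal '4', then optionally a digit (captured as 'key').
`re.search` tries every starting position until one works.
The match spans [0:6] → 'ysv449'.
Captured: group 1 = '49'.

(0, 6)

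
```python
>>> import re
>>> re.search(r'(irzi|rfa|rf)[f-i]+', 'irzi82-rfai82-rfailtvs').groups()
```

('rfa',)

`search` walks the string left to right and returns the first match it finds.
The match spans [7:11] → 'rfai'.
Captured: group 1 = 'rfa'.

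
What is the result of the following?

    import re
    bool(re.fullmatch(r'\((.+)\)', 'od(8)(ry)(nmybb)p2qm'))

`re.fullmatch` is like wrapping the pattern in `^…$` (in single-line mode).
Here there's no way to consume every character, so the call returns None, and `bool(None)` is False.

False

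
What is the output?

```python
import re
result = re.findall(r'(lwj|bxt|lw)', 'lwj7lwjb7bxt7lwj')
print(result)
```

['lwj', 'lwj', 'bxt', 'lwj']

Alternation isn't longest-match — the leftmost alternative that fits at this position is chosen.
One capturing group, so `findall` returns just the captured substring from each match — 4 in all.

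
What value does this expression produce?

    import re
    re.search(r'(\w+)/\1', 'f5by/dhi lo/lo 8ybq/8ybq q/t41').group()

`\1` is not a pattern — it's the concrete string captured by group 1, re-applied verbatim.
The match spans [9:14] → 'lo/lo'.

'lo/lo'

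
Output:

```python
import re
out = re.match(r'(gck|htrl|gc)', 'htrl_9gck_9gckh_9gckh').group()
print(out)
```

With `match`, the pattern is implicitly anchored at the beginning.
The match spans [0:4] → 'htrl'.
Captured: group 1 = 'htrl'.

htrl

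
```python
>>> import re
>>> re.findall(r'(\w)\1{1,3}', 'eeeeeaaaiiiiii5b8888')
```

['e', 'a', 'i', 'i', '8']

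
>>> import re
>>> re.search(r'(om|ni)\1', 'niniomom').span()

(0, 4)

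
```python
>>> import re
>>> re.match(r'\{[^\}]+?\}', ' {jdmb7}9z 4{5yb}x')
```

None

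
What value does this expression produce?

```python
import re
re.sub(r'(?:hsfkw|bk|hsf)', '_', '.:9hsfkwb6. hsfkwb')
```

`|` is ordered: at each position the engine commits to the first alternative that works.
Matches: at [3:8] → 'hsfkw'; at [12:17] → 'hsfkw'.
Each match is replaced by '_'.

'.:9_b6. _b'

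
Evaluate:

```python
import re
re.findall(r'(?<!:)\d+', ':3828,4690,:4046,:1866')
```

The negative lookahead/lookbehind blocks any match where the forbidden context is present.
Scanning left to right: at [2:5] → '828'; at [6:10] → '4690'; at [13:16] → '046'; at [19:22] → '866'.
Since nothing is captured, `findall` lists the 4 matched substrings directly.

['828', '4690', '046', '866']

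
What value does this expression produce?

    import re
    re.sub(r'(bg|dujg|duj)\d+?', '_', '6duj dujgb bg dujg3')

Every occurrence is swapped for '_'.

'6duj dujgb bg _'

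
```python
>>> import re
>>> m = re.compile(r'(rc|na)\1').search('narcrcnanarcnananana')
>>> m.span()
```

(2, 6)

The backreference `\1` re-matches whatever the first group consumed, character for character.
The match spans [2:6] → 'rcrc'.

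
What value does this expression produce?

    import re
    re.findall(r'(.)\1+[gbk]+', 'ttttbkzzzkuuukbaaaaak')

['t', 'z', 'u', 'a']

After group 1 captures some text, `\1` only succeeds where that same text appears again.
`findall` collects group 1 from each match (4 total).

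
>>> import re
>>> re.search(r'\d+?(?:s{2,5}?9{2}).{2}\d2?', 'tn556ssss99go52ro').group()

'556ssss99go52'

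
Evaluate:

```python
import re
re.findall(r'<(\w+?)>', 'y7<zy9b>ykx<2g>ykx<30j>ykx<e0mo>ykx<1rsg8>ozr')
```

['zy9b', '2g', '30j', 'e0mo', '1rsg8']

Matches: at [2:8] match '<zy9b>', group 1 = 'zy9b'; at [11:15] match '<2g>', group 1 = '2g'; at [18:23] match '<30j>', group 1 = '30j'; at [26:32] match '<e0mo>', group 1 = 'e0mo'; at [35:42] match '<1rsg8>', group 1 = '1rsg8'.
One capturing group, so `findall` returns just the captured substring from each match — 5 in all.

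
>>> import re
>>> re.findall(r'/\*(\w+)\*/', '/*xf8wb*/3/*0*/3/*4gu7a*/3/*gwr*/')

['xf8wb', '0', '4gu7a', 'gwr']

With a single group, `findall` returns only what that group captured — 4 items.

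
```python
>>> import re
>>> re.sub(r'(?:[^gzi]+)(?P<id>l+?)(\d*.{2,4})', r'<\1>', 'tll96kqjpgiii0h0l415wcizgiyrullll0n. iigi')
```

'<l>giii<l>gi<l>igi'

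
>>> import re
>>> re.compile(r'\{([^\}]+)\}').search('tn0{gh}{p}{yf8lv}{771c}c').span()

(3, 7)

`re.search` tries every starting position until one works.
The match spans [3:7] → '{gh}'.
Captured: group 1 = 'gh'.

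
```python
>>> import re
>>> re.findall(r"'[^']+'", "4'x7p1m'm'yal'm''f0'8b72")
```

Matches: at [1:8] → "'x7p1m'"; at [9:14] → "'yal'"; at [16:20] → "'f0'".
No capturing groups, so `findall` returns the 3 full match strings.

["'x7p1m'", "'yal'", "'f0'"]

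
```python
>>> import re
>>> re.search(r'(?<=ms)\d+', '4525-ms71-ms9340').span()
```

The `(?=…)`/`(?<=…)` assertion just peeks at neighbouring text; it doesn't advance the match position.
The match spans [7:9] → '71'.

(7, 9)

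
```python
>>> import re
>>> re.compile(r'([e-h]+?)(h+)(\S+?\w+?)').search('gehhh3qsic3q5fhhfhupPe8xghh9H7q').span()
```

Lazy quantifiers expand one character at a time until the remainder of the pattern can match.
The match spans [0:7] → 'gehhh3q'.

(0, 7)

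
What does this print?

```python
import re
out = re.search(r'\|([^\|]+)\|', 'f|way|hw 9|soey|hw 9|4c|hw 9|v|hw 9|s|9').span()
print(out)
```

(1, 6)

`re.search` scans for the first position where the pattern succeeds.
The match spans [1:6] → '|way|'.
Captured: group 1 = 'way'.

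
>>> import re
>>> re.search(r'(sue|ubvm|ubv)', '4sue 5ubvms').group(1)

The match spans [1:4] → 'sue'.
Captured: group 1 = 'sue'.

'sue'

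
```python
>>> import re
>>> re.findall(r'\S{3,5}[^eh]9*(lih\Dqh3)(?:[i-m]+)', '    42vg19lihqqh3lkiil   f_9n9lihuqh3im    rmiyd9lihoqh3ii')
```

['lihqqh3', 'lihuqh3', 'lihoqh3']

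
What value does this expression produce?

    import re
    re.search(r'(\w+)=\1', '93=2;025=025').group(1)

The backreference `\1` re-matches whatever the first group consumed, character for character.
`re.search` tries every starting position until one works.
The match spans [5:12] → '025=025'.
Captured: group 1 = '025'.

'025'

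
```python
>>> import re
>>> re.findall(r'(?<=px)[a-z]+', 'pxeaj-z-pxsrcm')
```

['eaj', 'srcm']

The `(?=…)`/`(?<=…)` assertion just peeks at neighbouring text; it doesn't advance the match position.
Scanning left to right: at [2:5] → 'eaj'; at [10:14] → 'srcm'.
Since nothing is captured, `findall` lists the 2 matched substrings directly.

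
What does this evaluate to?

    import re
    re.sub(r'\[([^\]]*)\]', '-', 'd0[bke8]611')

Each match is replaced by '-'.

'd0-611'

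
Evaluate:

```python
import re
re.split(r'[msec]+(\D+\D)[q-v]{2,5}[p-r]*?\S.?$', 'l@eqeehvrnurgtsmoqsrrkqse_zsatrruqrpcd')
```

Pattern: one or more of one of [msec]; then one or more of a non-digit, then a non-digit (captured); then 2 to 5 of a character in [q-v], then zero or more of a character in [p-r] (lazy); then a non-whitespace character, then optionally any character; then anchored at the end.
Matches to split on: at [2:38] → 'eqeehvrnurgtsmoqsrrkqse_zsatrruqrpcd'.
With a capturing group present, the delimiter's captured portion is kept in the result list.

['l@', 'qeehvrnurgtsmoqsrrkqse_zsatrru', '']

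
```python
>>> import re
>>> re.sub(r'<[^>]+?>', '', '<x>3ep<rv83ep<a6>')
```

'3ep'

Matches: at [0:3] → '<x>'; at [6:17] → '<rv83ep<a6>'.
Each match is replaced by ''.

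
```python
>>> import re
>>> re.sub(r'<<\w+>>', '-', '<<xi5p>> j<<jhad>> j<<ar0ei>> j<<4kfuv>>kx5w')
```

'- j- j- j-kx5w'

Every occurrence is swapped for '-'.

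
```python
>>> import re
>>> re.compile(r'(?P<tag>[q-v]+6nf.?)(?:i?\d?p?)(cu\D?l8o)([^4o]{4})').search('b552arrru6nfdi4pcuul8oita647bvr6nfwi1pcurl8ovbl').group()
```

'rrru6nfdi4pcuul8oita6'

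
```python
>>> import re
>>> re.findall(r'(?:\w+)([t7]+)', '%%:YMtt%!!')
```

['t']

With a single group, `findall` returns only what that group captured — 1 item.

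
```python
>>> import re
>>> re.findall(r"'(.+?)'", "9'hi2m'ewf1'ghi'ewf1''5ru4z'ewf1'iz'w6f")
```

['hi2m', 'ghi', "'5ru4z", 'iz']

Because the quantifier is non-greedy, it stops expanding at the earliest point where the rest of the pattern can succeed.
One capturing group, so `findall` returns just the captured substring from each match — 4 in all.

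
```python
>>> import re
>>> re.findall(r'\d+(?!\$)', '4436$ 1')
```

['443', '1']

`(?!…)`/`(?<!…)` only lets a position through if the neighbouring text does NOT match; no characters are consumed.
Matches: at [0:3] → '443'; at [6:7] → '1'.
Since nothing is captured, `findall` lists the 2 matched substrings directly.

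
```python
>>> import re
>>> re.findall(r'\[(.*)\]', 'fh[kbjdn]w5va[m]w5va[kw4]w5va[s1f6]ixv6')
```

['kbjdn]w5va[m]w5va[kw4]w5va[s1f6']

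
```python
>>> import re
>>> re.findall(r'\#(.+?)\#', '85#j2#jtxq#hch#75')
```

['j2', 'hch']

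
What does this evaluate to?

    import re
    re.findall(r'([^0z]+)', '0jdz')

The pattern matches one or more of any character except [0z] (captured).
Scanning left to right: at [1:3] match 'jd', group 1 = 'jd'.
One capturing group, so `findall` returns just the captured substring from the one match — 1 in all.

['jd']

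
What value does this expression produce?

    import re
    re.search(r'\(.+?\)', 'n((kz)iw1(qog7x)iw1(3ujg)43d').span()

(1, 6)

A non-greedy quantifier consumes as few characters as it can — just enough that the remainder of the pattern still matches from where it stops; whatever follows it matches normally.
`re.search` scans for the first position where the pattern succeeds.
The match spans [1:6] → '((kz)'.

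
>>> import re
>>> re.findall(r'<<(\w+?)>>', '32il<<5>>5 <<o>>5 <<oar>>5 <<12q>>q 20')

Because there's exactly one group, `findall` drops the full match and keeps group 1 from each hit.

['5', 'o', 'oar', '12q']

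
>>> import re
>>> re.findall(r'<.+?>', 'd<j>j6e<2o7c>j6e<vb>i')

Walking the string: at [1:4] → '<j>'; at [7:13] → '<2o7c>'; at [16:20] → '<vb>'.
Since nothing is captured, `findall` lists the 3 matched substrings directly.

['<j>', '<2o7c>', '<vb>']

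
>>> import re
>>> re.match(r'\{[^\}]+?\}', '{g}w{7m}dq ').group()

'{g}'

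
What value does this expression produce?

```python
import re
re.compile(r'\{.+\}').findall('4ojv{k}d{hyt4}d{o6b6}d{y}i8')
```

`findall` yields the raw match text (1 of them) because the pattern has no groups.

['{k}d{hyt4}d{o6b6}d{y}']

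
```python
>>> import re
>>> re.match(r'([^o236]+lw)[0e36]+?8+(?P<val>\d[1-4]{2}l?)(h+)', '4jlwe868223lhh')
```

None

This matches one or more of any character except [o236], then the literal 'lw' (captured); then one or more of one of [0e36] (lazy), then one or more of the literal '8'; then a digit, then exactly 2 of a character in [1-4], then optionally a literal 'l' (captured as 'val'); then one or more of a literal 'h' (captured).
`re.match` won't scan ahead — the pattern has to work from the very first character.
Here the string doesn't start with a match, so the call returns None.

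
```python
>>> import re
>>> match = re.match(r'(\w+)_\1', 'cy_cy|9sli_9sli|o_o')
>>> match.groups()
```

('cy',)

After group 1 captures some text, `\1` only succeeds where that same text appears again.
`match` is anchored at position 0; if the pattern doesn't fit there, it returns None.
The match spans [0:5] → 'cy_cy'.
Captured: group 1 = 'cy'.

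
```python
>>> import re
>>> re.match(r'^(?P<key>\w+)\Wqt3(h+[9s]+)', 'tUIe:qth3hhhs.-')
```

None

This matches anchored at the start of the string; then one or more of a word character (captured as 'key'); then a non-word character, then the literal 'qt3'; then one or more of the literal 'h', then one or more of one of [9s] (captured).
With `match`, the pattern is implicitly anchored at the beginning.
Here position 0 doesn't satisfy it, so the call returns None.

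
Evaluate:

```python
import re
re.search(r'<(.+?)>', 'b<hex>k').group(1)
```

`re.search` scans for the first position where the pattern succeeds.
The match spans [1:6] → '<hex>'.
Captured: group 1 = 'hex'.

'hex'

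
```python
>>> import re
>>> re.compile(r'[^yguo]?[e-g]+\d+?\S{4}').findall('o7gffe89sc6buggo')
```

['7gffe89sc6']

This matches optionally any character except [yguo], then one or more of a character in [e-g]; then one or more of a digit (lazy); then exactly 4 of a non-whitespace character.
Scanning left to right: at [1:11] → '7gffe89sc6'.
With no groups in the pattern, `findall` gives back each whole match — 1 here.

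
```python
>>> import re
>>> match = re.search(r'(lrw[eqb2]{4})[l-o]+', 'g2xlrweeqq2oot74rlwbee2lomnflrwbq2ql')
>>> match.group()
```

'lrwbq2ql'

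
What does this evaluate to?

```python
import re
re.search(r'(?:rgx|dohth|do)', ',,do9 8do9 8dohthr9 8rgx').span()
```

The match spans [2:4] → 'do'.

(2, 4)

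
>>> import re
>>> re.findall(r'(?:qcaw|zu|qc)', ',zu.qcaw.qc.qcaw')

['zu', 'qcaw', 'qc', 'qcaw']

Branches in `(...|...)` are attempted left-to-right; the first branch that allows the whole pattern to succeed is taken.
Walking the string: at [1:3] → 'zu'; at [4:8] → 'qcaw'; at [9:11] → 'qc'; at [12:16] → 'qcaw'.
No capturing groups, so `findall` returns the 4 full match strings.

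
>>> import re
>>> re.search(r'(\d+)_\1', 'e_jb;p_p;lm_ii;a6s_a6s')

None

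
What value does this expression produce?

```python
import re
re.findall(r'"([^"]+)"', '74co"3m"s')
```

`findall` collects group 1 from the one match (1 total).

['3m']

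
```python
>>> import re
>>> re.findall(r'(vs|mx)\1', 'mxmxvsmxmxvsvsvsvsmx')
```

['mx', 'mx', 'vs', 'vs']

After group 1 captures some text, `\1` only succeeds where that same text appears again.
`findall` collects group 1 from each match (4 total).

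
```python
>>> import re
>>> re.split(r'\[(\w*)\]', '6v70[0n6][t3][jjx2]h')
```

Matches to split on: at [4:9] → '[0n6]'; at [9:13] → '[t3]'; at [13:19] → '[jjx2]'.
Because the pattern has a capturing group, `split` also inserts each captured text between the pieces.

['6v70', '0n6', '', 't3', '', 'jjx2', 'h']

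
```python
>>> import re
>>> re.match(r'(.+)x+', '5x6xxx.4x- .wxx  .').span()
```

The pattern matches one or more of any character (captured); then one or more of a literal 'x'.
`match` is anchored at position 0; if the pattern doesn't fit there, it returns None.
The match spans [0:15] → '5x6xxx.4x- .wxx'.
Captured: group 1 = '5x6xxx.4x- .wx'.

(0, 15)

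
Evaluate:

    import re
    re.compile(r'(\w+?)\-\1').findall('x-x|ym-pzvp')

['x']

`\1` has to match the exact text group 1 already captured.
`findall` collects group 1 from the one match (1 total).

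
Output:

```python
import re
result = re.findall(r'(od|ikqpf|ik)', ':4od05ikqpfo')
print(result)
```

The regex engine tests alternatives in the order written; an earlier branch that matches wins even if a later one would match more.
Walking the string: at [2:4] match 'od', group 1 = 'od'; at [6:11] match 'ikqpf', group 1 = 'ikqpf'.
One capturing group, so `findall` returns just the captured substring from each match — 2 in all.

['od', 'ikqpf']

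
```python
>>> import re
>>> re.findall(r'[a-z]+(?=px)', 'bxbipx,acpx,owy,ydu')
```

The positive lookaround only admits positions where the adjacent text matches; those characters stay outside the span.
Matches: at [0:4] → 'bxbi'; at [7:9] → 'ac'.
`findall` yields the raw match text (2 of them) because the pattern has no groups.

['bxbi', 'ac']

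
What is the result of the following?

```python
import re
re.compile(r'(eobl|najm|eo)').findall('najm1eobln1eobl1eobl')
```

`|` is ordered: at each position the engine commits to the first alternative that works.
One capturing group, so `findall` returns just the captured substring from each match — 4 in all.

['najm', 'eobl', 'eobl', 'eobl']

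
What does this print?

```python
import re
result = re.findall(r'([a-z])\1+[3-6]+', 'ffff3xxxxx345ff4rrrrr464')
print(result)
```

A backreference is literal: `\1` must see the identical characters the first group matched.
Scanning left to right: at [0:5] match 'ffff3', group 1 = 'f'; at [5:13] match 'xxxxx345', group 1 = 'x'; at [13:16] match 'ff4', group 1 = 'f'; at [16:24] match 'rrrrr464', group 1 = 'r'.
`findall` collects group 1 from each match (4 total).

['f', 'x', 'f', 'r']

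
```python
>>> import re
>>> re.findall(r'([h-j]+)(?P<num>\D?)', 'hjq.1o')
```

[('hj', 'q')]

Pattern: one or more of a character in [h-j] (captured); then optionally a non-digit (captured as 'num').
Walking the string: at [0:3] match 'hjq', groups = ('hj', 'q').
`findall` packs the 2 group values into a tuple for every match.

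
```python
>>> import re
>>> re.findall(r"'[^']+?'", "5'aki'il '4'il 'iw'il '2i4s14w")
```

Matches: at [1:6] → "'aki'"; at [9:12] → "'4'"; at [15:19] → "'iw'".
No capturing groups, so `findall` returns the 3 full match strings.

["'aki'", "'4'", "'iw'"]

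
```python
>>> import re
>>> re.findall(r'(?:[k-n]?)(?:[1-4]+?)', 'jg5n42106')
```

A non-greedy quantifier consumes as few characters as it can — just enough that the remainder of the pattern still matches from where it stops; whatever follows it matches normally.
No capturing groups, so `findall` returns the 3 full match strings.

['n4', '2', '1']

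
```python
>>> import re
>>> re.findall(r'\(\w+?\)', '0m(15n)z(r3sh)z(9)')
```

['(15n)', '(r3sh)', '(9)']

`findall` yields the raw match text (3 of them) because the pattern has no groups.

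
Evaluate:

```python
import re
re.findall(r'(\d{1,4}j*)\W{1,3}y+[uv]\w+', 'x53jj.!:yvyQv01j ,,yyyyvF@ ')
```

['53jj']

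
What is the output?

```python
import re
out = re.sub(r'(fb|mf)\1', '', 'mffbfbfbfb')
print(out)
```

A backreference is literal: `\1` must see the identical characters the first group matched.
Every occurrence is swapped for ''.

mf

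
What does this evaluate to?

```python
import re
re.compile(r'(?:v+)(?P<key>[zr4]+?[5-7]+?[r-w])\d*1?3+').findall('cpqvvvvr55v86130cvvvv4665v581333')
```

['r55v', '4665v']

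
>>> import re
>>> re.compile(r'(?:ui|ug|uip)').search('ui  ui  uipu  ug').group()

'ui'

The match spans [0:2] → 'ui'.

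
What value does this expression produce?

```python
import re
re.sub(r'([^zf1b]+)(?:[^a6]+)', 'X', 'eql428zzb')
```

'X'

Pattern: one or more of any character except [zf1b] (captured); then one or more of any character except [a6] (non-capturing group).
Matches: at [0:9] → 'eql428zzb'.
Every occurrence is swapped for 'X'.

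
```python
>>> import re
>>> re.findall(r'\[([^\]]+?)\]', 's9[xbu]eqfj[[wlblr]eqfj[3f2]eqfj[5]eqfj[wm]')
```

`findall` collects group 1 from each match (5 total).

['xbu', '[wlblr', '3f2', '5', 'wm']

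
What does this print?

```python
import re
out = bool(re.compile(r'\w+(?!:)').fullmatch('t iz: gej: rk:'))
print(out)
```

For `fullmatch`, every character of the input must be accounted for by the pattern.
Here the pattern can't cover the whole string, so the call returns None, and `bool(None)` is False.

False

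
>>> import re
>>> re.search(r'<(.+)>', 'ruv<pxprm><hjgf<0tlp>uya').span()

(3, 21)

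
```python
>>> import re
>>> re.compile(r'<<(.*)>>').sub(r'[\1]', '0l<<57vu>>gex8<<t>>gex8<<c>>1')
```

Each match is replaced using the text its own group 1 captured.

'0l[57vu>>gex8<<t>>gex8<<c]1'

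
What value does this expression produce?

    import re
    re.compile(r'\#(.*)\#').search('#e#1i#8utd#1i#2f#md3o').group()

`re.search` tries every starting position until one works.
The match spans [0:17] → '#e#1i#8utd#1i#2f#'.
Captured: group 1 = 'e#1i#8utd#1i#2f'.

'#e#1i#8utd#1i#2f#'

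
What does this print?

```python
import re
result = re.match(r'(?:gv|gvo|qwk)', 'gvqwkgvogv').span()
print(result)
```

(0, 2)

`match` is anchored at position 0; if the pattern doesn't fit there, it returns None.
The match spans [0:2] → 'gv'.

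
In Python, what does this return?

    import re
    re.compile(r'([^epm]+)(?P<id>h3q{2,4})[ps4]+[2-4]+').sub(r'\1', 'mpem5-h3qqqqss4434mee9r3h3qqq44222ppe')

Each match is replaced using the text its own group 1 captured.

'mpem5-mee9r3ppe'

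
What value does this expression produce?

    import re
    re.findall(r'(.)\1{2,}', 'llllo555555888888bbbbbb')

['l', '5', '8', 'b']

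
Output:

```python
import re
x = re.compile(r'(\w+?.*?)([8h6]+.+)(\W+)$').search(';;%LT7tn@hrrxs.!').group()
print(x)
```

The pattern matches one or more of a word character (lazy), then zero or more of any character (lazy) (captured); then one or more of one of [8h6], then one or more of any character (captured); then one or more of a non-word character (captured); then anchored at the end.
`re.search` scans for the first position where the pattern succeeds.
The match spans [3:16] → 'LT7tn@hrrxs.!'.
Captured: group 1 = 'LT7tn@', group 2 = 'hrrxs.', group 3 = '!'.

LT7tn@hrrxs.!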